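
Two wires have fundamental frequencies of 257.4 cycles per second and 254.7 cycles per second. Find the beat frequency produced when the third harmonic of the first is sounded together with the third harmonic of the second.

Third harmonic of the first: 3·257.4 = 772.2 Hz.
Third harmonic of the second: 3·254.7 = 764.1 Hz.
f_beat = |772.2 − 764.1| = 8.1 Hz.

8.1 Hz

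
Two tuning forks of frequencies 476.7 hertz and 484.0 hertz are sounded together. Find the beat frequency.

Beats arise from superposition of two nearby frequencies; the beat rate is |f₁ − f₂|.
|476.7 − 484.0| = 7.3 Hz.

7.3 Hz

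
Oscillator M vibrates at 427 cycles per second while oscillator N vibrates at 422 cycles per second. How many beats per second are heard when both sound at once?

Beats arise from superposition of two nearby frequencies; the beat rate is |f₁ − f₂|.
|427 − 422| = 5 Hz.

5 Hz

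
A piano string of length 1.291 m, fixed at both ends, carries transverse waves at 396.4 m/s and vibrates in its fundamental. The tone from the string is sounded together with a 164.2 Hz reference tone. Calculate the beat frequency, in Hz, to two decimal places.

10.68 Hz

For a string fixed at both ends, f_n = n·v/(2L) = 1·396.4/(2·1.291) = 153.5244 Hz.
f_beat = |153.5244 − 164.2| = 10.68 Hz.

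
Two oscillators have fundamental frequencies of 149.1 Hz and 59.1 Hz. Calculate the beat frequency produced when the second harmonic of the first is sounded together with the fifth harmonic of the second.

Second harmonic of the first: 2·149.1 = 298.2 Hz.
Fifth harmonic of the second: 5·59.1 = 295.5 Hz.
f_beat = |298.2 − 295.5| = 2.7 Hz.

2.7 Hz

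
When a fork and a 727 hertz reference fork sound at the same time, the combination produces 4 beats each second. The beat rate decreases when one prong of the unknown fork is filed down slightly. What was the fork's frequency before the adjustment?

|f − 727| = 4, so the fork was at either 723 Hz or 731 Hz.
Filing a prong removes mass and raises the fork's frequency; the adjustment raises the fork's frequency.
The beat rate fell, so the adjustment moved the fork toward 727 Hz — it must have started below the reference.

723 Hz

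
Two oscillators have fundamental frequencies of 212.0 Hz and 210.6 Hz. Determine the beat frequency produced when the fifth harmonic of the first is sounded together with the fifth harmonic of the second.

7.0 Hz

Fifth harmonic of the first: 5·212.0 = 1060.0 Hz.
Fifth harmonic of the second: 5·210.6 = 1053.0 Hz.
f_beat = |1060.0 − 1053.0| = 7.0 Hz.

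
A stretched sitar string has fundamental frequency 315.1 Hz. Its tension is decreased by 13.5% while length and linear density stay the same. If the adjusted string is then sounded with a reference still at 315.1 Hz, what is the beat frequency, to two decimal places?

For a string, f ∝ √T, so the new frequency is 315.1·√0.865 = 293.0599 Hz.
f_beat = |293.0599 − 315.1| = 22.04 Hz.

22.04 Hz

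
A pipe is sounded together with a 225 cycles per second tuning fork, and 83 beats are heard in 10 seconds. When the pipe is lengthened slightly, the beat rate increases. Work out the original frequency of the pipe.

Beat frequency = 83/10 = 8.3 Hz.
|f − 225| = 8.3, so the pipe was at either 216.7 Hz or 233.3 Hz.
A longer pipe has a lower fundamental; the adjustment lowers the pipe's frequency.
The beat rate rose, so the adjustment moved the pipe further from 225 Hz — it was already below the reference.

216.7 Hz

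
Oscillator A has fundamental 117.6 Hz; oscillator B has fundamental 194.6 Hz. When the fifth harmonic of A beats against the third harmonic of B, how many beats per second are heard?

Fifth harmonic of the first: 5·117.6 = 588.0 Hz.
Third harmonic of the second: 3·194.6 = 583.8 Hz.
f_beat = |588.0 − 583.8| = 4.2 Hz.

4.2 Hz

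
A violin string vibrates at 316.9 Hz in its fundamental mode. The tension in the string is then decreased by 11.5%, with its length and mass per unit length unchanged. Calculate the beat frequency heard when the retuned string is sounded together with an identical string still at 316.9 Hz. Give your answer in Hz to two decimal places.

18.78 Hz

For a string, f ∝ √T, so the new frequency is 316.9·√0.885 = 298.1219 Hz.
f_beat = |298.1219 − 316.9| = 18.78 Hz.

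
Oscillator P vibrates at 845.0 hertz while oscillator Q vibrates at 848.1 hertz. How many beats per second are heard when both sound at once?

The beat frequency equals the magnitude of the frequency difference.
|845.0 − 848.1| = 3.1 Hz.

3.1 Hz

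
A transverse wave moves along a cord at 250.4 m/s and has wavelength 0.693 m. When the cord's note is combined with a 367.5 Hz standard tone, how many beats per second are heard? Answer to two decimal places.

Source frequency f = v/λ = 250.4/0.693 = 361.3276 Hz.
f_beat = |361.3276 − 367.5| = 6.17 Hz.

6.17 Hz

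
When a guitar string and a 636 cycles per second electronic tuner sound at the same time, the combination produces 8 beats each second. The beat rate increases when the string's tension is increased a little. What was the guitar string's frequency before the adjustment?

|f − 636| = 8, so the guitar string was at either 628 Hz or 644 Hz.
Higher tension means higher frequency; the adjustment raises the guitar string's frequency.
The beat rate rose, so the adjustment moved the guitar string further from 636 Hz — it was already above the reference.

644 Hz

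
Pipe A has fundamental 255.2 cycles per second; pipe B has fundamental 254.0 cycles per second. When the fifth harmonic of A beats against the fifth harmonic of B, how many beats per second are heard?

6.0 Hz

Fifth harmonic of the first: 5·255.2 = 1276.0 Hz.
Fifth harmonic of the second: 5·254.0 = 1270.0 Hz.
f_beat = |1276.0 − 1270.0| = 6.0 Hz.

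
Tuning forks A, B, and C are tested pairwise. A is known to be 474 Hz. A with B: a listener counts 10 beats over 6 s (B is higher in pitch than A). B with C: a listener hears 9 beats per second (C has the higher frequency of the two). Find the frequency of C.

484.6667 Hz

A–B: Beat frequency = 10/6 = 1.6667 Hz.
B is above A, so f_B = 474 + 1.6667 = 475.6667 Hz.
C is above B, so f_C = 475.6667 + 9 = 484.6667 Hz.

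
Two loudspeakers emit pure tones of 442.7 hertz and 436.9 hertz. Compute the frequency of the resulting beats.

5.8 Hz

Beats arise from superposition of two nearby frequencies; the beat rate is |f₁ − f₂|.
|442.7 − 436.9| = 5.8 Hz.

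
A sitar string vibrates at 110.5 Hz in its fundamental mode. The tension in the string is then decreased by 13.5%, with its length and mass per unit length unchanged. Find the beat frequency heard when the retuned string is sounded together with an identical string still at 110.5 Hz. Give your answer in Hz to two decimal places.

For a string, f ∝ √T, so the new frequency is 110.5·√0.865 = 102.7709 Hz.
f_beat = |102.7709 − 110.5| = 7.73 Hz.

7.73 Hz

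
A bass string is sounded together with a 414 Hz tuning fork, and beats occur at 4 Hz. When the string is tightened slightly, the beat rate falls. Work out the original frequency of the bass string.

410 Hz

|f − 414| = 4, so the bass string was at either 410 Hz or 418 Hz.
Increasing tension raises a string's frequency; the adjustment raises the bass string's frequency.
The beat rate fell, so the adjustment moved the bass string toward 414 Hz — it must have started below the reference.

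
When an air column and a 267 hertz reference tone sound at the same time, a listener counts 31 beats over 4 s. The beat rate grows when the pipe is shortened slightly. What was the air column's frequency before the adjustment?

Beat frequency = 31/4 = 7.75 Hz.
|f − 267| = 7.75, so the air column was at either 259.25 Hz or 274.75 Hz.
A shorter pipe has a higher fundamental; the adjustment raises the air column's frequency.
The beat rate rose, so the adjustment moved the air column further from 267 Hz — it was already above the reference.

274.75 Hz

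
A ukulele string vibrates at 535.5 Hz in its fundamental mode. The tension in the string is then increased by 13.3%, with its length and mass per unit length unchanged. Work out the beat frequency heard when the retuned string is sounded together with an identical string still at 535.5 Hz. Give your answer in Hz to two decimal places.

For a string, f ∝ √T, so the new frequency is 535.5·√1.133 = 569.9994 Hz.
f_beat = |569.9994 − 535.5| = 34.50 Hz.

34.50 Hz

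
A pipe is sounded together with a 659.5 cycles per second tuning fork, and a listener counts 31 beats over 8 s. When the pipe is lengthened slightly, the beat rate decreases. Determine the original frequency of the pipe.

663.375 Hz

Beat frequency = 31/8 = 3.875 Hz.
|f − 659.5| = 3.875, so the pipe was at either 655.625 Hz or 663.375 Hz.
A longer pipe has a lower fundamental; the adjustment lowers the pipe's frequency.
The beat rate fell, so the adjustment moved the pipe toward 659.5 Hz — it must have started above the reference.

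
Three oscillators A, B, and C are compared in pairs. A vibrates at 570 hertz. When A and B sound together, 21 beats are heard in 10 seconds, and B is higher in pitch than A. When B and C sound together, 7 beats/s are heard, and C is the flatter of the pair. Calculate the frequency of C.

565.1 Hz

A–B: Beat frequency = 21/10 = 2.1 Hz.
B is above A, so f_B = 570 + 2.1 = 572.1 Hz.
C is below B, so f_C = 572.1 − 7 = 565.1 Hz.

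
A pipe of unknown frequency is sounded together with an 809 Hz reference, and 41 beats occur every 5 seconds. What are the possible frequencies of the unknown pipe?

Beat frequency = 41/5 = 8.2 Hz.
|f − 809| = 8.2, so f = 809 ± 8.2.

800.8 Hz or 817.2 Hz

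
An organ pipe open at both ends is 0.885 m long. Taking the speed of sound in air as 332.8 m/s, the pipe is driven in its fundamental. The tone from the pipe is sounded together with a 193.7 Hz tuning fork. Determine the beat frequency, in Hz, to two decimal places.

Open pipe: f_n = n·v/(2L) = 1·332.8/(2·0.885) = 188.0226 Hz.
f_beat = |188.0226 − 193.7| = 5.68 Hz.

5.68 Hz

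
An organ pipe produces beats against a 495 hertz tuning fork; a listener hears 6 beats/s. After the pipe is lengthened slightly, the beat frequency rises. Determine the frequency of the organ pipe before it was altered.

|f − 495| = 6, so the organ pipe was at either 489 Hz or 501 Hz.
A longer pipe has a lower fundamental; the adjustment lowers the organ pipe's frequency.
The beat rate rose, so the adjustment moved the organ pipe further from 495 Hz — it was already below the reference.

489 Hz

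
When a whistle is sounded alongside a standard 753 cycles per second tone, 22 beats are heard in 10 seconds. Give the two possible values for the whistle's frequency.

Beat frequency = 22/10 = 2.2 Hz.
|f − 753| = 2.2, so f = 753 ± 2.2.

750.8 Hz or 755.2 Hz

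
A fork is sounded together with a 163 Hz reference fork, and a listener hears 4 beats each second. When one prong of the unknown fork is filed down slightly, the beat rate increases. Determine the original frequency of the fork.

|f − 163| = 4, so the fork was at either 159 Hz or 167 Hz.
Filing a prong removes mass and raises the fork's frequency; the adjustment raises the fork's frequency.
The beat rate rose, so the adjustment moved the fork further from 163 Hz — it was already above the reference.

167 Hz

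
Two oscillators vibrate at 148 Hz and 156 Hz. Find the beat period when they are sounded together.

f_beat = |148 − 156| = 8 Hz.
Beat period T = 1 / f_beat = 1 / 8 s.

0.125 s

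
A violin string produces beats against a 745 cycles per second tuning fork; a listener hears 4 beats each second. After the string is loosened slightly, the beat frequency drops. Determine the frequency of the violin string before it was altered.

|f − 745| = 4, so the violin string was at either 741 Hz or 749 Hz.
Reducing tension lowers a string's frequency; the adjustment lowers the violin string's frequency.
The beat rate fell, so the adjustment moved the violin string toward 745 Hz — it must have started above the reference.

749 Hz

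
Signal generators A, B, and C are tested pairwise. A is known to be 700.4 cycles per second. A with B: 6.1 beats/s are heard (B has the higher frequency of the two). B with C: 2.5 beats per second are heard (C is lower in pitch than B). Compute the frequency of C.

B is above A, so f_B = 700.4 + 6.1 = 706.5 Hz.
C is below B, so f_C = 706.5 − 2.5 = 704 Hz.

704 Hz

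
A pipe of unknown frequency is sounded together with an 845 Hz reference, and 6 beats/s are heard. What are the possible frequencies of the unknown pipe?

839 Hz or 851 Hz

|f − 845| = 6, so f = 845 ± 6.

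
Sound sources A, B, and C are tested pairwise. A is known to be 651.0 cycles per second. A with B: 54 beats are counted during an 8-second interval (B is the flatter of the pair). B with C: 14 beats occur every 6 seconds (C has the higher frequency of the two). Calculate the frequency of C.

646.5833 Hz

A–B: Beat frequency = 54/8 = 6.75 Hz.
B is below A, so f_B = 651.0 − 6.75 = 644.25 Hz.
B–C: Beat frequency = 14/6 = 2.3333 Hz.
C is above B, so f_C = 644.25 + 2.3333 = 646.5833 Hz.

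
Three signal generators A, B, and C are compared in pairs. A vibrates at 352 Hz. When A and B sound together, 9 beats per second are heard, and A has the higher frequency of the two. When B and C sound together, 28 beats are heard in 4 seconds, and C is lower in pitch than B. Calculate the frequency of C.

B is below A, so f_B = 352 − 9 = 343 Hz.
B–C: Beat frequency = 28/4 = 7 Hz.
C is below B, so f_C = 343 − 7 = 336 Hz.

336 Hz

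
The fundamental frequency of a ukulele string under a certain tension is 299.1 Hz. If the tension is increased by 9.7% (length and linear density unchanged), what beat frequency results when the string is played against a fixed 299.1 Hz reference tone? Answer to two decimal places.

For a string, f ∝ √T, so the new frequency is 299.1·√1.097 = 313.2707 Hz.
f_beat = |313.2707 − 299.1| = 14.17 Hz.

14.17 Hz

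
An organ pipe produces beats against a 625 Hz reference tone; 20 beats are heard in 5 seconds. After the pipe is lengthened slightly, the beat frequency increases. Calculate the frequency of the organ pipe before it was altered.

621 Hz

Beat frequency = 20/5 = 4 Hz.
|f − 625| = 4, so the organ pipe was at either 621 Hz or 629 Hz.
A longer pipe has a lower fundamental; the adjustment lowers the organ pipe's frequency.
The beat rate rose, so the adjustment moved the organ pipe further from 625 Hz — it was already below the reference.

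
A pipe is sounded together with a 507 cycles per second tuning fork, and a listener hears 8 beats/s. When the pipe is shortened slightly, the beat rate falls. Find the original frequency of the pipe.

|f − 507| = 8, so the pipe was at either 499 Hz or 515 Hz.
A shorter pipe has a higher fundamental; the adjustment raises the pipe's frequency.
The beat rate fell, so the adjustment moved the pipe toward 507 Hz — it must have started below the reference.

499 Hz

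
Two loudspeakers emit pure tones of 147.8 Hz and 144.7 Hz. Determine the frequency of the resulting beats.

3.1 Hz

Beats arise from superposition of two nearby frequencies; the beat rate is |f₁ − f₂|.
|147.8 − 144.7| = 3.1 Hz.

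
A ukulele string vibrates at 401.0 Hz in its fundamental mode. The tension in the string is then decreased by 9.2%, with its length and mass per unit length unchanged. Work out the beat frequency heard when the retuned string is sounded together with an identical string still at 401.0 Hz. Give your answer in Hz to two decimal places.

For a string, f ∝ √T, so the new frequency is 401.0·√0.908 = 382.1090 Hz.
f_beat = |382.1090 − 401.0| = 18.89 Hz.

18.89 Hz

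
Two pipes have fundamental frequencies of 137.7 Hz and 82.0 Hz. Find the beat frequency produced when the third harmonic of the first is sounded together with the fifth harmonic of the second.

3.1 Hz

Third harmonic of the first: 3·137.7 = 413.1 Hz.
Fifth harmonic of the second: 5·82.0 = 410.0 Hz.
f_beat = |413.1 − 410.0| = 3.1 Hz.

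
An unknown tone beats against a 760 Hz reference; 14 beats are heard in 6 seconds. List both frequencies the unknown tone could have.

Beat frequency = 14/6 = 2.3333 Hz.
|f − 760| = 2.3333, so f = 760 ± 2.3333.

757.6667 Hz or 762.3333 Hz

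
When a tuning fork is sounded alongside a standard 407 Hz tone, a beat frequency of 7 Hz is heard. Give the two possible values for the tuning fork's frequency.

400 Hz or 414 Hz

|f − 407| = 7, so f = 407 ± 7.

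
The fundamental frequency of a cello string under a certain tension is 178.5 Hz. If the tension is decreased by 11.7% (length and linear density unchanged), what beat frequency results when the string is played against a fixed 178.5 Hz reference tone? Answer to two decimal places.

For a string, f ∝ √T, so the new frequency is 178.5·√0.883 = 167.7330 Hz.
f_beat = |167.7330 − 178.5| = 10.77 Hz.

10.77 Hz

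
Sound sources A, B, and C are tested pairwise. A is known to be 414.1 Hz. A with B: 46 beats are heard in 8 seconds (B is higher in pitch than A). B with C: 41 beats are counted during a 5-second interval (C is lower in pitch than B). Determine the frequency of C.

411.65 Hz

A–B: Beat frequency = 46/8 = 5.75 Hz.
B is above A, so f_B = 414.1 + 5.75 = 419.85 Hz.
B–C: Beat frequency = 41/5 = 8.2 Hz.
C is below B, so f_C = 419.85 − 8.2 = 411.65 Hz.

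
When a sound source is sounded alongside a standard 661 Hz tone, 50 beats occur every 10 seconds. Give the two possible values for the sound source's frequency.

Beat frequency = 50/10 = 5 Hz.
|f − 661| = 5, so f = 661 ± 5.

656 Hz or 666 Hz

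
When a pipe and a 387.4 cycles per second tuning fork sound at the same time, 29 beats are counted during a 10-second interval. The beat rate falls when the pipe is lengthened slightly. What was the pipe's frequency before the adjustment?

390.3 Hz

Beat frequency = 29/10 = 2.9 Hz.
|f − 387.4| = 2.9, so the pipe was at either 384.5 Hz or 390.3 Hz.
A longer pipe has a lower fundamental; the adjustment lowers the pipe's frequency.
The beat rate fell, so the adjustment moved the pipe toward 387.4 Hz — it must have started above the reference.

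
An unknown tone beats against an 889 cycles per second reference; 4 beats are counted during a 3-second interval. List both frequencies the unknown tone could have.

887.6667 Hz or 890.3333 Hz

Beat frequency = 4/3 = 1.3333 Hz.
|f − 889| = 1.3333, so f = 889 ± 1.3333.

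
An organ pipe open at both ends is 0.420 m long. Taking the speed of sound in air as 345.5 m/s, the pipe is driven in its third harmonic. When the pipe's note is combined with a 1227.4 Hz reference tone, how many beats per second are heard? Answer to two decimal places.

Open pipe: f_n = n·v/(2L) = 3·345.5/(2·0.420) = 1233.9286 Hz.
f_beat = |1233.9286 − 1227.4| = 6.53 Hz.

6.53 Hz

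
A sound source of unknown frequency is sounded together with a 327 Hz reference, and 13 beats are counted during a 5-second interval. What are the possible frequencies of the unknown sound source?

Beat frequency = 13/5 = 2.6 Hz.
|f − 327| = 2.6, so f = 327 ± 2.6.

324.4 Hz or 329.6 Hz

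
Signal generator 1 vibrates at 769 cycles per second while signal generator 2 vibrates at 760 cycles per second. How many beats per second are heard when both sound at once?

9 Hz

The beat frequency equals the magnitude of the frequency difference.
|769 − 760| = 9 Hz.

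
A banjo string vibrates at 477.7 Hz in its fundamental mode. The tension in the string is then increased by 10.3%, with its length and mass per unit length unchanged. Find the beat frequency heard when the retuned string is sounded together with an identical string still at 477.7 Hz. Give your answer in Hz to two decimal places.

24.00 Hz

For a string, f ∝ √T, so the new frequency is 477.7·√1.103 = 501.6987 Hz.
f_beat = |501.6987 − 477.7| = 24.00 Hz.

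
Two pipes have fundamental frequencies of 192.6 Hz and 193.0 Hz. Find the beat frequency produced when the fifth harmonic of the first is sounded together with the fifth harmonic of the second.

Fifth harmonic of the first: 5·192.6 = 963.0 Hz.
Fifth harmonic of the second: 5·193.0 = 965.0 Hz.
f_beat = |963.0 − 965.0| = 2.0 Hz.

2.0 Hz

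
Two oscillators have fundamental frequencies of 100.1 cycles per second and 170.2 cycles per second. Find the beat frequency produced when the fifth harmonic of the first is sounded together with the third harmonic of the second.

10.1 Hz

Fifth harmonic of the first: 5·100.1 = 500.5 Hz.
Third harmonic of the second: 3·170.2 = 510.6 Hz.
f_beat = |500.5 − 510.6| = 10.1 Hz.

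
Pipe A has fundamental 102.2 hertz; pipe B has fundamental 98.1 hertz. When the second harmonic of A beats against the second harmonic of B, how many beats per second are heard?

8.2 Hz

Second harmonic of the first: 2·102.2 = 204.4 Hz.
Second harmonic of the second: 2·98.1 = 196.2 Hz.
f_beat = |204.4 − 196.2| = 8.2 Hz.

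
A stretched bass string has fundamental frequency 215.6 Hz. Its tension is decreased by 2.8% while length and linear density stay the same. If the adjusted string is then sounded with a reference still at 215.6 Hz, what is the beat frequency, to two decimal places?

For a string, f ∝ √T, so the new frequency is 215.6·√0.972 = 212.5602 Hz.
f_beat = |212.5602 − 215.6| = 3.04 Hz.

3.04 Hz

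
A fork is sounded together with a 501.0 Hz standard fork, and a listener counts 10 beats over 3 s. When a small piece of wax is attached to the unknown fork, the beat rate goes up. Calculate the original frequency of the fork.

497.6667 Hz

Beat frequency = 10/3 = 3.3333 Hz.
|f − 501.0| = 3.3333, so the fork was at either 497.6667 Hz or 504.3333 Hz.
Loading a fork with wax lowers its frequency; the adjustment lowers the fork's frequency.
The beat rate rose, so the adjustment moved the fork further from 501.0 Hz — it was already below the reference.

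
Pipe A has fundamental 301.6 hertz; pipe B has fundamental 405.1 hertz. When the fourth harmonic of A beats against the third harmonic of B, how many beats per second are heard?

Fourth harmonic of the first: 4·301.6 = 1206.4 Hz.
Third harmonic of the second: 3·405.1 = 1215.3 Hz.
f_beat = |1206.4 − 1215.3| = 8.9 Hz.

8.9 Hz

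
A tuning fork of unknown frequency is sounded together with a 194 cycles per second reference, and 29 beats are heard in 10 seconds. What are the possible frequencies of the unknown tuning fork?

Beat frequency = 29/10 = 2.9 Hz.
|f − 194| = 2.9, so f = 194 ± 2.9.

191.1 Hz or 196.9 Hz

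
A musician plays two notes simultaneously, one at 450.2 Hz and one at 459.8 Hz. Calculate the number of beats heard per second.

Beats arise from superposition of two nearby frequencies; the beat rate is |f₁ − f₂|.
|450.2 − 459.8| = 9.6 Hz.

9.6 Hz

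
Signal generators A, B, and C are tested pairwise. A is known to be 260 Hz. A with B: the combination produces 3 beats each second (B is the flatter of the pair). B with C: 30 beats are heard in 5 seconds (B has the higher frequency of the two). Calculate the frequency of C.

B is below A, so f_B = 260 − 3 = 257 Hz.
B–C: Beat frequency = 30/5 = 6 Hz.
C is below B, so f_C = 257 − 6 = 251 Hz.

251 Hz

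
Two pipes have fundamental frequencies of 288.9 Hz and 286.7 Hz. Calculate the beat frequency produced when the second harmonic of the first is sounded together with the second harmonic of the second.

4.4 Hz

Second harmonic of the first: 2·288.9 = 577.8 Hz.
Second harmonic of the second: 2·286.7 = 573.4 Hz.
f_beat = |577.8 − 573.4| = 4.4 Hz.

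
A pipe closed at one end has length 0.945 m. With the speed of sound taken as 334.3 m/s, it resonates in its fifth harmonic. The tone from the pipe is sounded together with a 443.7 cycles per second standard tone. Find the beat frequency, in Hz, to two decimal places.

Closed pipe (odd harmonics): f_n = n·v/(4L) = 5·334.3/(4·0.945) = 442.1958 Hz.
f_beat = |442.1958 − 443.7| = 1.50 Hz.

1.50 Hz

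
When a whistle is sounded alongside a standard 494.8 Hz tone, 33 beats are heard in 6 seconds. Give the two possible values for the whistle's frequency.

Beat frequency = 33/6 = 5.5 Hz.
|f − 494.8| = 5.5, so f = 494.8 ± 5.5.

489.3 Hz or 500.3 Hz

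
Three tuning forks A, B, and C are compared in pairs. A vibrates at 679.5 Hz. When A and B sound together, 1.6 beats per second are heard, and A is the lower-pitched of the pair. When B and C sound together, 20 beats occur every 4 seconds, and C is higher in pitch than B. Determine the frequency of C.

B is above A, so f_B = 679.5 + 1.6 = 681.1 Hz.
B–C: Beat frequency = 20/4 = 5 Hz.
C is above B, so f_C = 681.1 + 5 = 686.1 Hz.

686.1 Hz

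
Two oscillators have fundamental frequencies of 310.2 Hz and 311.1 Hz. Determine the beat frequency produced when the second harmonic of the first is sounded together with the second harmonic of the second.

1.8 Hz

Second harmonic of the first: 2·310.2 = 620.4 Hz.
Second harmonic of the second: 2·311.1 = 622.2 Hz.
f_beat = |620.4 − 622.2| = 1.8 Hz.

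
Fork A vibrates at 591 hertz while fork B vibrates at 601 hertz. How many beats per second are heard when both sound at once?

The beat frequency equals the magnitude of the frequency difference.
|591 − 601| = 10 Hz.

10 Hz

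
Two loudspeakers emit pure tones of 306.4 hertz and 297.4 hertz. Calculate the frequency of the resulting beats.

The beat frequency equals the magnitude of the frequency difference.
|306.4 − 297.4| = 9 Hz.

9 Hz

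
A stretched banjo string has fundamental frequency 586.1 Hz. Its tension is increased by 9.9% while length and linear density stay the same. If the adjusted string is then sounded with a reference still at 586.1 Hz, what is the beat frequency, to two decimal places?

For a string, f ∝ √T, so the new frequency is 586.1·√1.099 = 614.4274 Hz.
f_beat = |614.4274 − 586.1| = 28.33 Hz.

28.33 Hz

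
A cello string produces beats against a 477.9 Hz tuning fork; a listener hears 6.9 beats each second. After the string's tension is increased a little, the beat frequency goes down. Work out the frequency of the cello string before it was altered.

471 Hz

|f − 477.9| = 6.9, so the cello string was at either 471 Hz or 484.8 Hz.
Higher tension means higher frequency; the adjustment raises the cello string's frequency.
The beat rate fell, so the adjustment moved the cello string toward 477.9 Hz — it must have started below the reference.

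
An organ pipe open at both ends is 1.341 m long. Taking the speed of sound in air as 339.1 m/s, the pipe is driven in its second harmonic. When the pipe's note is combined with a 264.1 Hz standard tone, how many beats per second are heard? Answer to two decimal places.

11.23 Hz

Open pipe: f_n = n·v/(2L) = 2·339.1/(2·1.341) = 252.8710 Hz.
f_beat = |252.8710 − 264.1| = 11.23 Hz.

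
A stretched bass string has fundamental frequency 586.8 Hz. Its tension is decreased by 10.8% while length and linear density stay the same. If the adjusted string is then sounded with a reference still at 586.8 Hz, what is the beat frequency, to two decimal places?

32.59 Hz

For a string, f ∝ √T, so the new frequency is 586.8·√0.892 = 554.2077 Hz.
f_beat = |554.2077 − 586.8| = 32.59 Hz.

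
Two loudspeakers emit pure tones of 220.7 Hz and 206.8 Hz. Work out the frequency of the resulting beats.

Beats arise from superposition of two nearby frequencies; the beat rate is |f₁ − f₂|.
|220.7 − 206.8| = 13.9 Hz.

13.9 Hz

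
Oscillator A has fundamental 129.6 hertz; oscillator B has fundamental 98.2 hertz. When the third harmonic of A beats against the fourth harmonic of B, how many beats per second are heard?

4.0 Hz

Third harmonic of the first: 3·129.6 = 388.8 Hz.
Fourth harmonic of the second: 4·98.2 = 392.8 Hz.
f_beat = |388.8 − 392.8| = 4.0 Hz.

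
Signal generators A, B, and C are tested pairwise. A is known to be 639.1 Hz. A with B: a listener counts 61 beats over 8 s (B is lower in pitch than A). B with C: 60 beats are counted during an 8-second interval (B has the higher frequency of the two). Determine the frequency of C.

623.975 Hz

A–B: Beat frequency = 61/8 = 7.625 Hz.
B is below A, so f_B = 639.1 − 7.625 = 631.475 Hz.
B–C: Beat frequency = 60/8 = 7.5 Hz.
C is below B, so f_C = 631.475 − 7.5 = 623.975 Hz.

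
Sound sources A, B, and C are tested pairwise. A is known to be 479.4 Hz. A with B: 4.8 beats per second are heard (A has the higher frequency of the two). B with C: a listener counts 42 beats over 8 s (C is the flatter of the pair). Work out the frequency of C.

B is below A, so f_B = 479.4 − 4.8 = 474.6 Hz.
B–C: Beat frequency = 42/8 = 5.25 Hz.
C is below B, so f_C = 474.6 − 5.25 = 469.35 Hz.

469.35 Hz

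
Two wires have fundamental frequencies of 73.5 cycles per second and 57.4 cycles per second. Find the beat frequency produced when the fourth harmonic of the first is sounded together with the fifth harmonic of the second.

7.0 Hz

Fourth harmonic of the first: 4·73.5 = 294.0 Hz.
Fifth harmonic of the second: 5·57.4 = 287.0 Hz.
f_beat = |294.0 − 287.0| = 7.0 Hz.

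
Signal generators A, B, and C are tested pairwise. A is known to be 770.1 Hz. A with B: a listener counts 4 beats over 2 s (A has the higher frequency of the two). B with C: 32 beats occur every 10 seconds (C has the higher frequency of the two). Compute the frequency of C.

771.3 Hz

A–B: Beat frequency = 4/2 = 2 Hz.
B is below A, so f_B = 770.1 − 2 = 768.1 Hz.
B–C: Beat frequency = 32/10 = 3.2 Hz.
C is above B, so f_C = 768.1 + 3.2 = 771.3 Hz.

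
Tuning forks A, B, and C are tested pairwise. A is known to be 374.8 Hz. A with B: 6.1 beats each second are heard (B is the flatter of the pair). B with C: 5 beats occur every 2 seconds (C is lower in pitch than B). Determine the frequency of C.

366.2 Hz

B is below A, so f_B = 374.8 − 6.1 = 368.7 Hz.
B–C: Beat frequency = 5/2 = 2.5 Hz.
C is below B, so f_C = 368.7 − 2.5 = 366.2 Hz.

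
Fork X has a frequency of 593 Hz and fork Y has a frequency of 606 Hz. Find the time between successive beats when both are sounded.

0.077 s

f_beat = |593 − 606| = 13 Hz.
Beat period T = 1 / f_beat = 1 / 13 s.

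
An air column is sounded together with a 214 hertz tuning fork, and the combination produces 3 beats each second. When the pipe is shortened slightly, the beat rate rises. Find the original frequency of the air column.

217 Hz

|f − 214| = 3, so the air column was at either 211 Hz or 217 Hz.
A shorter pipe has a higher fundamental; the adjustment raises the air column's frequency.
The beat rate rose, so the adjustment moved the air column further from 214 Hz — it was already above the reference.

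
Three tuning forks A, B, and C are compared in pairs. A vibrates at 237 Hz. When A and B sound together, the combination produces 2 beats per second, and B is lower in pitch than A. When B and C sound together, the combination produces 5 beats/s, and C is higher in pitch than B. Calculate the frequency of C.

240 Hz

B is below A, so f_B = 237 − 2 = 235 Hz.
C is above B, so f_C = 235 + 5 = 240 Hz.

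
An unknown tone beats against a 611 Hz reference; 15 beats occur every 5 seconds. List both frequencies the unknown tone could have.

608 Hz or 614 Hz

Beat frequency = 15/5 = 3 Hz.
|f − 611| = 3, so f = 611 ± 3.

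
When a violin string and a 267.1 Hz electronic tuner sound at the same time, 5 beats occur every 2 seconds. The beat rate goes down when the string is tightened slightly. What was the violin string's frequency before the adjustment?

Beat frequency = 5/2 = 2.5 Hz.
|f − 267.1| = 2.5, so the violin string was at either 264.6 Hz or 269.6 Hz.
Increasing tension raises a string's frequency; the adjustment raises the violin string's frequency.
The beat rate fell, so the adjustment moved the violin string toward 267.1 Hz — it must have started below the reference.

264.6 Hz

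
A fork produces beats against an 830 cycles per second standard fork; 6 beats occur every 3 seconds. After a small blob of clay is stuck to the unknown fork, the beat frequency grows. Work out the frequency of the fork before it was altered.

828 Hz

Beat frequency = 6/3 = 2 Hz.
|f − 830| = 2, so the fork was at either 828 Hz or 832 Hz.
Adding mass to a fork lowers its frequency; the adjustment lowers the fork's frequency.
The beat rate rose, so the adjustment moved the fork further from 830 Hz — it was already below the reference.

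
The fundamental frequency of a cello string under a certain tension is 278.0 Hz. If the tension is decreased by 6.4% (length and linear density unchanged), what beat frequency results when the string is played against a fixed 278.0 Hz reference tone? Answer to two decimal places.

For a string, f ∝ √T, so the new frequency is 278.0·√0.936 = 268.9569 Hz.
f_beat = |268.9569 − 278.0| = 9.04 Hz.

9.04 Hz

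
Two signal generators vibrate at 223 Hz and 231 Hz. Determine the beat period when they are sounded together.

0.125 s

f_beat = |223 − 231| = 8 Hz.
Beat period T = 1 / f_beat = 1 / 8 s.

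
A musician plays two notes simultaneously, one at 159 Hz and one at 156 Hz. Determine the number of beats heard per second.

3 Hz

The beat frequency equals the magnitude of the frequency difference.
|159 − 156| = 3 Hz.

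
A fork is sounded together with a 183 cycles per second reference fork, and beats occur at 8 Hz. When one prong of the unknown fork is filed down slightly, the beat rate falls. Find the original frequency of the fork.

|f − 183| = 8, so the fork was at either 175 Hz or 191 Hz.
Filing a prong removes mass and raises the fork's frequency; the adjustment raises the fork's frequency.
The beat rate fell, so the adjustment moved the fork toward 183 Hz — it must have started below the reference.

175 Hz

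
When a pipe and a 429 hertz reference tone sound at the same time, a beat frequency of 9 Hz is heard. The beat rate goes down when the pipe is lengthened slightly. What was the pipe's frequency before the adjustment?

|f − 429| = 9, so the pipe was at either 420 Hz or 438 Hz.
A longer pipe has a lower fundamental; the adjustment lowers the pipe's frequency.
The beat rate fell, so the adjustment moved the pipe toward 429 Hz — it must have started above the reference.

438 Hz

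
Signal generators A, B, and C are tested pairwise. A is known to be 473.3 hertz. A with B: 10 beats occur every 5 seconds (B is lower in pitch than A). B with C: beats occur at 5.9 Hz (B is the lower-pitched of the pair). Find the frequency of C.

477.2 Hz

A–B: Beat frequency = 10/5 = 2 Hz.
B is below A, so f_B = 473.3 − 2 = 471.3 Hz.
C is above B, so f_C = 471.3 + 5.9 = 477.2 Hz.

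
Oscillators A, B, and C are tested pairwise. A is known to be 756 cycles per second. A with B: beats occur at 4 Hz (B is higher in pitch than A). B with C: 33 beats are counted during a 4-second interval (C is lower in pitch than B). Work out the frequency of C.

751.75 Hz

B is above A, so f_B = 756 + 4 = 760 Hz.
B–C: Beat frequency = 33/4 = 8.25 Hz.
C is below B, so f_C = 760 − 8.25 = 751.75 Hz.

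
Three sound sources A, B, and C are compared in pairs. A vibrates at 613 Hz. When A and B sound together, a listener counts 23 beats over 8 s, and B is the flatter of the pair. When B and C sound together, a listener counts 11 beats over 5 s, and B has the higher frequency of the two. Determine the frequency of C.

607.925 Hz

A–B: Beat frequency = 23/8 = 2.875 Hz.
B is below A, so f_B = 613 − 2.875 = 610.125 Hz.
B–C: Beat frequency = 11/5 = 2.2 Hz.
C is below B, so f_C = 610.125 − 2.2 = 607.925 Hz.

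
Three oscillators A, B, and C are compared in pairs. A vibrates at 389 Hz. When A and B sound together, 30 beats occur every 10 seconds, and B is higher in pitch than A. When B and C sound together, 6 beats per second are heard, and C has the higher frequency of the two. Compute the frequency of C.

A–B: Beat frequency = 30/10 = 3 Hz.
B is above A, so f_B = 389 + 3 = 392 Hz.
C is above B, so f_C = 392 + 6 = 398 Hz.

398 Hz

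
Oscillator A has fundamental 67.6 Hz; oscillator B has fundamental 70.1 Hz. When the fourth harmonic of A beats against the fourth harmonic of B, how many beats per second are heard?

10.0 Hz

Fourth harmonic of the first: 4·67.6 = 270.4 Hz.
Fourth harmonic of the second: 4·70.1 = 280.4 Hz.
f_beat = |270.4 − 280.4| = 10.0 Hz.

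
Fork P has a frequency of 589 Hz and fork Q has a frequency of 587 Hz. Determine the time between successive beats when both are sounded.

f_beat = |589 − 587| = 2 Hz.
Beat period T = 1 / f_beat = 1 / 2 s.

0.500 s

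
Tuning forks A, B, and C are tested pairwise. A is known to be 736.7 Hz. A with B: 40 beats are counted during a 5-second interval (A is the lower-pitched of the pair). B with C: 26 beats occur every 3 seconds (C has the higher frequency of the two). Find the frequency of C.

753.3667 Hz

A–B: Beat frequency = 40/5 = 8 Hz.
B is above A, so f_B = 736.7 + 8 = 744.7 Hz.
B–C: Beat frequency = 26/3 = 8.6667 Hz.
C is above B, so f_C = 744.7 + 8.6667 = 753.3667 Hz.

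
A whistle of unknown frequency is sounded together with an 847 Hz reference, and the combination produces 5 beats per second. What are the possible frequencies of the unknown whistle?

842 Hz or 852 Hz

|f − 847| = 5, so f = 847 ± 5.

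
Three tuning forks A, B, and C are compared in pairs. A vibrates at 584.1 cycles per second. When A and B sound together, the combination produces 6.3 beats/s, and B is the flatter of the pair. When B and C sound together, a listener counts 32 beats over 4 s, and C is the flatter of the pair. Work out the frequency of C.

B is below A, so f_B = 584.1 − 6.3 = 577.8 Hz.
B–C: Beat frequency = 32/4 = 8 Hz.
C is below B, so f_C = 577.8 − 8 = 569.8 Hz.

569.8 Hz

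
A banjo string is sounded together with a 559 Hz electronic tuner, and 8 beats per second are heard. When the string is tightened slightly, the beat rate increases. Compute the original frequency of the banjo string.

|f − 559| = 8, so the banjo string was at either 551 Hz or 567 Hz.
Increasing tension raises a string's frequency; the adjustment raises the banjo string's frequency.
The beat rate rose, so the adjustment moved the banjo string further from 559 Hz — it was already above the reference.

567 Hz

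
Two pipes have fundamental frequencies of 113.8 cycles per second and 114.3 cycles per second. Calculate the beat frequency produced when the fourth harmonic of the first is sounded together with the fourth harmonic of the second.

Fourth harmonic of the first: 4·113.8 = 455.2 Hz.
Fourth harmonic of the second: 4·114.3 = 457.2 Hz.
f_beat = |455.2 − 457.2| = 2.0 Hz.

2.0 Hz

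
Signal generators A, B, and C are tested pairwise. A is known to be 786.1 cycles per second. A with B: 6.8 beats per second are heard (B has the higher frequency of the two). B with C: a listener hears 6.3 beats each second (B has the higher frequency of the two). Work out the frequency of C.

B is above A, so f_B = 786.1 + 6.8 = 792.9 Hz.
C is below B, so f_C = 792.9 − 6.3 = 786.6 Hz.

786.6 Hz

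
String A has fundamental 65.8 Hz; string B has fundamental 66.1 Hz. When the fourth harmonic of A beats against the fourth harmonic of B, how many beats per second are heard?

1.2 Hz

Fourth harmonic of the first: 4·65.8 = 263.2 Hz.
Fourth harmonic of the second: 4·66.1 = 264.4 Hz.
f_beat = |263.2 − 264.4| = 1.2 Hz.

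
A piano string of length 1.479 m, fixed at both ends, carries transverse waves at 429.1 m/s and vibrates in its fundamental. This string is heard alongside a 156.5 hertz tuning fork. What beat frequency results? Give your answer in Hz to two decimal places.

11.44 Hz

For a string fixed at both ends, f_n = n·v/(2L) = 1·429.1/(2·1.479) = 145.0642 Hz.
f_beat = |145.0642 − 156.5| = 11.44 Hz.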